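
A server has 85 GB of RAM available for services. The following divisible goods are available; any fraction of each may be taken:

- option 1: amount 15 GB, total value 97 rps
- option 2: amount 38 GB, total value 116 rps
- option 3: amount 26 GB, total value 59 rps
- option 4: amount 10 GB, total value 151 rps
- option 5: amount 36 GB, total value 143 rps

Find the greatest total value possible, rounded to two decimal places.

464.26

Take in order of value per unit:
- option 4 (151/10 per unit): all 10 → value 151, running total 151.00
- option 1 (97/15 per unit): all 15 → value 97, running total 248.00
- option 5 (143/36 per unit): all 36 → value 143, running total 391.00
- option 2 (116/38 per unit): 24 of 38 → value 24×116/38 = 73.2632, running total 464.26
Total 464.26.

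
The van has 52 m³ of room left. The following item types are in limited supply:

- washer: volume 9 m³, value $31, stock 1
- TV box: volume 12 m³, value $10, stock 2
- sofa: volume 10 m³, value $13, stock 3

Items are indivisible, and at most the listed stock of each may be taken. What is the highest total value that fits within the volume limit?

Best selections within volume 52 and stock limits:
- 1×washer + 1×TV box + 3×sofa: volume 51, value 80
- 1×washer + 3×sofa: volume 39, value 70
- 1×washer + 1×TV box + 2×sofa: volume 41, value 67
Best: $80.

$80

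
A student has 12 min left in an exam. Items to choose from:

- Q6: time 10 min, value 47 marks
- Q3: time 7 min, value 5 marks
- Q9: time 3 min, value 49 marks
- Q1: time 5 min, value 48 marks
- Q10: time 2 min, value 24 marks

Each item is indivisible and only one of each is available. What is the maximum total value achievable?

This is a 0/1 knapsack; check combinations near the capacity.
- Q9+Q1+Q10: time 3+5+2=10, value 49+48+24=121
- Q9+Q1: time 3+5=8, value 49+48=97
- Q3+Q9+Q10: time 7+3+2=12, value 5+49+24=78
Best: 121 marks.

121 marks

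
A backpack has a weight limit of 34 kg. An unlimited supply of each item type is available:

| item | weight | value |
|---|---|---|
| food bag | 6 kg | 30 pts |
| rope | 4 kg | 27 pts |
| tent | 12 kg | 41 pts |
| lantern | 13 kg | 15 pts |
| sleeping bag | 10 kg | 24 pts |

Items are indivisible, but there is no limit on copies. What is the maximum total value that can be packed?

Best value-per-unit is rope at 27/4; filling with it alone gives 8×27 = 216.
Optimal mix: 1×food bag + 7×rope → weight 34, value 219.

219 pts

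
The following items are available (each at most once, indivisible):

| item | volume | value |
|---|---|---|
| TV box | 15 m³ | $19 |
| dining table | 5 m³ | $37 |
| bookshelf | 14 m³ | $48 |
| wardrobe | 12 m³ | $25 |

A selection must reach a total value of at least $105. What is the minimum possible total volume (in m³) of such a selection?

Subsets with value ≥ 105, sorted by total volume:
- dining table+bookshelf+wardrobe: volume 31, value 110
- TV box+dining table+bookshelf+wardrobe: volume 46, value 129
Minimum volume: 31 m³.

31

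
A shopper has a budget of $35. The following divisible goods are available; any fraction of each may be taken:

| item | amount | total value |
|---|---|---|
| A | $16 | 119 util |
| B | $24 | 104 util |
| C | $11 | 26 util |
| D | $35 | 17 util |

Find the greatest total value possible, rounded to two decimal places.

Take in order of value per unit:
- A (119/16 per unit): all 16 → value 119, running total 119.00
- B (104/24 per unit): 19 of 24 → value 19×104/24 = 82.3333, running total 201.33
Total 201.33.

201.33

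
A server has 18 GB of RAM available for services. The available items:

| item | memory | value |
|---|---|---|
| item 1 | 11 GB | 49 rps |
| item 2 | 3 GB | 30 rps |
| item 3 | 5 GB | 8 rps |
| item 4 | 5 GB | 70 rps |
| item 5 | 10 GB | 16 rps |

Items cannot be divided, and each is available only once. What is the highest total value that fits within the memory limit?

119 rps

Check high-value combinations within 18 GB:
- item 1+item 4: memory 11+5=16, value 49+70=119
- item 2+item 4+item 5: memory 3+5+10=18, value 30+70+16=116
- item 2+item 3+item 4: memory 3+5+5=13, value 30+8+70=108
- item 2+item 4: memory 3+5=8, value 30+70=100
Best: 119 rps.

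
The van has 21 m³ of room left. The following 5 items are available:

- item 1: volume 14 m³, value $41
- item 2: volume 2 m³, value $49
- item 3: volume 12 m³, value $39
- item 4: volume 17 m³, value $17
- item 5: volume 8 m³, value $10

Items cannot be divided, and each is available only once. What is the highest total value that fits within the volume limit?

$90

Check high-value combinations within 21 m³:
- item 1+item 2: volume 14+2=16, value 41+49=90
- item 2+item 3: volume 2+12=14, value 49+39=88
- item 2+item 4: volume 2+17=19, value 49+17=66
- item 2+item 5: volume 2+8=10, value 49+10=59
Best: $90.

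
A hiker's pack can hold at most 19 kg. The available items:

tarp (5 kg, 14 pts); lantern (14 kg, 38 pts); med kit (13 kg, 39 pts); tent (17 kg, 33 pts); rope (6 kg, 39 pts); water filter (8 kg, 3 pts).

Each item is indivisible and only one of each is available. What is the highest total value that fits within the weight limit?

78 pts

Check high-value combinations within 19 kg:
- med kit+rope: weight 13+6=19, value 39+39=78
- tarp+rope+water filter: weight 5+6+8=19, value 14+39+3=56
- tarp+rope: weight 5+6=11, value 14+39=53
- tarp+med kit: weight 5+13=18, value 14+39=53
- tarp+lantern: weight 5+14=19, value 14+38=52
Best: 78 pts.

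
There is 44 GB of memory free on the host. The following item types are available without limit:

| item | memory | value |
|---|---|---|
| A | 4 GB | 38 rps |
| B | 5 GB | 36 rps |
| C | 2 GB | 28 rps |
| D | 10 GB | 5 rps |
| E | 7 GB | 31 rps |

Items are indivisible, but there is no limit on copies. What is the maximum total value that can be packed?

616 rps

Best value-per-unit is C at 28/2, and filling with it alone uses memory 22×2=44. No mix of the others beats 22×28 = 616.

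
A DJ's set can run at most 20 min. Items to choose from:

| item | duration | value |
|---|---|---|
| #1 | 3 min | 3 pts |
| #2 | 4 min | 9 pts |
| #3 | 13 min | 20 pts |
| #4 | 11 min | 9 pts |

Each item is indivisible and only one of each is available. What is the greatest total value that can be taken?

32 pts

Check high-value combinations within 20 min:
- #1+#2+#3: duration 3+4+13=20, value 3+9+20=32
- #2+#3: duration 4+13=17, value 9+20=29
- #1+#3: duration 3+13=16, value 3+20=23
- #1+#2+#4: duration 3+4+11=18, value 3+9+9=21
Best: 32 pts.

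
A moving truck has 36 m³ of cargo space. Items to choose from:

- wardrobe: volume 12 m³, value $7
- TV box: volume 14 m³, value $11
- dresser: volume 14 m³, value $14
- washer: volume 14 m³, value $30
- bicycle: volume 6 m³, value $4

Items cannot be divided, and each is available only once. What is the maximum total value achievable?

$48

Check high-value combinations within 36 m³:
- dresser+washer+bicycle: volume 14+14+6=34, value 14+30+4=48
- TV box+washer+bicycle: volume 14+14+6=34, value 11+30+4=45
- dresser+washer: volume 14+14=28, value 14+30=44
Best: $48.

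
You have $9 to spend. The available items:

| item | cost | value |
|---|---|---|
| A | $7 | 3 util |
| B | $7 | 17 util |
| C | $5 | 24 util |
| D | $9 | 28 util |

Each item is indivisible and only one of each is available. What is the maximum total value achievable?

Check high-value combinations within $9:
- D: cost 9, value 28
- C: cost 5, value 24
- B: cost 7, value 17
- A: cost 7, value 3
Best: 28 util.

28 util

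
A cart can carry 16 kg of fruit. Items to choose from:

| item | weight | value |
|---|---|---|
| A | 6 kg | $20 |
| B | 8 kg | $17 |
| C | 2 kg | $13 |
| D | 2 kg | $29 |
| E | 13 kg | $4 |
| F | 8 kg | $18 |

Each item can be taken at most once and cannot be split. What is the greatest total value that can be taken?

Check high-value combinations within 16 kg:
- A+D+F: weight 6+2+8=16, value 20+29+18=67
- A+B+D: weight 6+8+2=16, value 20+17+29=66
- A+C+D: weight 6+2+2=10, value 20+13+29=62
Best: $67.

$67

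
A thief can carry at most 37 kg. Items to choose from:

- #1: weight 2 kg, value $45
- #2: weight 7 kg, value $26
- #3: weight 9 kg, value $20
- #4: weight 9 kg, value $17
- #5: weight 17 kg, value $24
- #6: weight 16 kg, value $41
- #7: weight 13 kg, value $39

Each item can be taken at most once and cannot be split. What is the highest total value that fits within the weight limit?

$132

This is a 0/1 knapsack; check combinations near the capacity.
- #1+#2+#3+#6: weight 2+7+9+16=34, value 45+26+20+41=132
- #1+#2+#3+#7: weight 2+7+9+13=31, value 45+26+20+39=130
- #1+#2+#4+#6: weight 2+7+9+16=34, value 45+26+17+41=129
- #1+#2+#4+#7: weight 2+7+9+13=31, value 45+26+17+39=127
Best: $132.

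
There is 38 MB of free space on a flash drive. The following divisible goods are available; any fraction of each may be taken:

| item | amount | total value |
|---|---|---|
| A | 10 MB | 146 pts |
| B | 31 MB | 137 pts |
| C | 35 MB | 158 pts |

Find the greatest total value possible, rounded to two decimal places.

Take in order of value per unit:
- A (146/10 per unit): all 10 → value 146, running total 146.00
- C (158/35 per unit): 28 of 35 → value 28×158/35 = 126.4000, running total 272.40
Total 272.40.

272.40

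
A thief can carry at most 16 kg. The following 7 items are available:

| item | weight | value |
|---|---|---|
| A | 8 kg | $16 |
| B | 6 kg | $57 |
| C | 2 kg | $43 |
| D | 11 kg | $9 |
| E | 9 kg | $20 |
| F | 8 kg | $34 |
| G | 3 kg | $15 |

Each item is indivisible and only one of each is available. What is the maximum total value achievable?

$134

Check high-value combinations within 16 kg:
- B+C+F: weight 6+2+8=16, value 57+43+34=134
- A+B+C: weight 8+6+2=16, value 16+57+43=116
- B+C+G: weight 6+2+3=11, value 57+43+15=115
- B+C: weight 6+2=8, value 57+43=100
Best: $134.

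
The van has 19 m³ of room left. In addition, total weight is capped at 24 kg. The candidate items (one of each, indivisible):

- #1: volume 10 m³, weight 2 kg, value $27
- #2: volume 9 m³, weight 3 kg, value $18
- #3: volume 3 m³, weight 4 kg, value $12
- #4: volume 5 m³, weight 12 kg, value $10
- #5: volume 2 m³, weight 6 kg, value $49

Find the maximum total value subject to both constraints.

Feasible sets respecting both limits:
- #1+#3+#5: volume 15, weight 12, value 88
- #1+#4+#5: volume 17, weight 20, value 86
- #2+#3+#5: volume 14, weight 13, value 79
Best: $88.

$88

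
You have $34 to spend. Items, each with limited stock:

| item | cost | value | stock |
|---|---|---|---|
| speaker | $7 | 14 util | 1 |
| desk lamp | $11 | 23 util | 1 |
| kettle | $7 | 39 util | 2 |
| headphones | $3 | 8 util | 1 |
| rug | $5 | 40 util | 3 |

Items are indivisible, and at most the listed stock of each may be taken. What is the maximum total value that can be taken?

Best selections within cost 34 and stock limits:
- 2×kettle + 1×headphones + 3×rug: cost 32, value 206
- 2×kettle + 3×rug: cost 29, value 198
- 1×desk lamp + 1×kettle + 3×rug: cost 33, value 182
- 1×speaker + 1×kettle + 1×headphones + 3×rug: cost 32, value 181
Best: 206 util.

206 util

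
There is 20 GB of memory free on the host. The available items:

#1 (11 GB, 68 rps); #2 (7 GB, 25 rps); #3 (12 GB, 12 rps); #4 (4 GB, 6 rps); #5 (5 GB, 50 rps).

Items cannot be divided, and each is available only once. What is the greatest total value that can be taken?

124 rps

Check high-value combinations within 20 GB:
- #1+#4+#5: memory 11+4+5=20, value 68+6+50=124
- #1+#5: memory 11+5=16, value 68+50=118
- #1+#2: memory 11+7=18, value 68+25=93
- #2+#4+#5: memory 7+4+5=16, value 25+6+50=81
- #2+#5: memory 7+5=12, value 25+50=75
Best: 124 rps.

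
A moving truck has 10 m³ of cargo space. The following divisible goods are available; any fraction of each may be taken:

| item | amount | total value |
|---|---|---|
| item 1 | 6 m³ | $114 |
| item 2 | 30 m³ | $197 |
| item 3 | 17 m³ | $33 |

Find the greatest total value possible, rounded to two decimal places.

140.27

Take in order of value per unit:
- item 1 (114/6 per unit): all 6 → value 114, running total 114.00
- item 2 (197/30 per unit): 4 of 30 → value 4×197/30 = 26.2667, running total 140.27
Total 140.27.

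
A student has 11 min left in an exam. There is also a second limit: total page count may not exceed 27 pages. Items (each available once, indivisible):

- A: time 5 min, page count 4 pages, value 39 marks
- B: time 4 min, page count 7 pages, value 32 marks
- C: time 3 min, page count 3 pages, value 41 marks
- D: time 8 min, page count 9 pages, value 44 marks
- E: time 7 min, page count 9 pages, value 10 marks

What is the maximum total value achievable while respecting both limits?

Feasible sets respecting both limits:
- C+D: time 11, page count 12, value 85
- A+C: time 8, page count 7, value 80
- B+C: time 7, page count 10, value 73
Best: 85 marks.

85 marks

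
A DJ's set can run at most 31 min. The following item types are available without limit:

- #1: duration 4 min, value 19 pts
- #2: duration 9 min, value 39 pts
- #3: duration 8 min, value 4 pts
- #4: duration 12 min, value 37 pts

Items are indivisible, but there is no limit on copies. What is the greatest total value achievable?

136 pts

Best value-per-unit is #1 at 19/4; filling with it alone gives 7×19 = 133.
Optimal mix: 1×#1 + 3×#2 → duration 31, value 136.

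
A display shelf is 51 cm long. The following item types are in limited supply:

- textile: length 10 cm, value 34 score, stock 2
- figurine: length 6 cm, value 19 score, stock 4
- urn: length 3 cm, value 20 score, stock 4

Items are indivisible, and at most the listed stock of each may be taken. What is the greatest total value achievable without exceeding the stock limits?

205 score

Top feasible selections:
- 2×textile + 3×figurine + 4×urn: length 50, value 205
- 1×textile + 4×figurine + 4×urn: length 46, value 190
Best: 205 score.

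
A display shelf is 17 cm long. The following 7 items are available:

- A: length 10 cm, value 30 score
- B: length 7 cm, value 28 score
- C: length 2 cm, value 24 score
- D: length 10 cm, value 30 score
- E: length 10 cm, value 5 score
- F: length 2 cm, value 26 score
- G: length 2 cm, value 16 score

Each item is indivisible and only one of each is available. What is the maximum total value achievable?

96 score

Check high-value combinations within 17 cm:
- A+C+F+G: length 10+2+2+2=16, value 30+24+26+16=96
- C+D+F+G: length 2+10+2+2=16, value 24+30+26+16=96
- B+C+F+G: length 7+2+2+2=13, value 28+24+26+16=94
- A+C+F: length 10+2+2=14, value 30+24+26=80
- C+D+F: length 2+10+2=14, value 24+30+26=80
Best: 96 score.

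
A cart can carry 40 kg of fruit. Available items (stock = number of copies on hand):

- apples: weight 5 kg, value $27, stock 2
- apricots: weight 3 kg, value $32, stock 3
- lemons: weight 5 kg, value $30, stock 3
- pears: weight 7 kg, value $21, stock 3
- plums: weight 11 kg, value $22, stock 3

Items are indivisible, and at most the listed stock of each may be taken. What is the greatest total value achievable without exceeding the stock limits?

$240

Top feasible selections:
- 2×apples + 3×apricots + 3×lemons: weight 34, value 240
- 1×apples + 3×apricots + 3×lemons + 1×plums: weight 40, value 235
- 1×apples + 3×apricots + 3×lemons + 1×pears: weight 36, value 234
Best: $240.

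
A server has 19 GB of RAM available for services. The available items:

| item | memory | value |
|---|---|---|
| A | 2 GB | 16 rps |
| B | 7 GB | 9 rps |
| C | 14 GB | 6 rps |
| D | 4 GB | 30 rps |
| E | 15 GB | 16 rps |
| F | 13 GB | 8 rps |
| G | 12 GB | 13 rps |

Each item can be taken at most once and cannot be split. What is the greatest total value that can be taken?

This is a 0/1 knapsack; check combinations near the capacity.
- A+D+G: memory 2+4+12=18, value 16+30+13=59
- A+B+D: memory 2+7+4=13, value 16+9+30=55
- A+D+F: memory 2+4+13=19, value 16+30+8=54
- A+D: memory 2+4=6, value 16+30=46
Best: 59 rps.

59 rps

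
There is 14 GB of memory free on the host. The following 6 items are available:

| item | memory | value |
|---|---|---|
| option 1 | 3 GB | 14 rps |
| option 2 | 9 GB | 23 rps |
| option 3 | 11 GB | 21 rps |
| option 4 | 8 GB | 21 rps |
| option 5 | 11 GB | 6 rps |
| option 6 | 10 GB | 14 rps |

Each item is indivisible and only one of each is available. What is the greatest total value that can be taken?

Check high-value combinations within 14 GB:
- option 1+option 2: memory 3+9=12, value 14+23=37
- option 1+option 4: memory 3+8=11, value 14+21=35
- option 1+option 3: memory 3+11=14, value 14+21=35
- option 1+option 6: memory 3+10=13, value 14+14=28
Best: 37 rps.

37 rps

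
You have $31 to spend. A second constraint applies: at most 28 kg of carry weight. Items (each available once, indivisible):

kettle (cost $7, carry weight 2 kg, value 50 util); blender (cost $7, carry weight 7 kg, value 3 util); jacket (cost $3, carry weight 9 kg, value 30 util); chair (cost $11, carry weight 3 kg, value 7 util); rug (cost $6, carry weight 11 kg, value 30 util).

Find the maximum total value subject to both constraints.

117 util

Feasible sets respecting both limits:
- kettle+jacket+chair+rug: cost 27, carry weight 25, value 117
- kettle+jacket+rug: cost 16, carry weight 22, value 110
- kettle+blender+jacket+chair: cost 28, carry weight 21, value 90
- kettle+blender+chair+rug: cost 31, carry weight 23, value 90
Best: 117 util.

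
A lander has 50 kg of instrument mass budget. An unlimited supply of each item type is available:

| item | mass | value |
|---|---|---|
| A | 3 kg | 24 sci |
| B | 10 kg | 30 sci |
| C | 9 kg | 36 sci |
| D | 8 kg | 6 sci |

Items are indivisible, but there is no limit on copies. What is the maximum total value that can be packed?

384 sci

Best value-per-unit is A at 24/3, and filling with it alone uses mass 16×3=48. No mix of the others beats 16×24 = 384.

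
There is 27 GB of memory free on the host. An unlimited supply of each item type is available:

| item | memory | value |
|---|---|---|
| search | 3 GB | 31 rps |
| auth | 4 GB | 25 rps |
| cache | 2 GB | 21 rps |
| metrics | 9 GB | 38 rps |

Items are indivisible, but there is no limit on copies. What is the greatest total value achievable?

283 rps

Best value-per-unit is cache at 21/2; filling with it alone gives 13×21 = 273.
Optimal mix: 1×search + 12×cache → memory 27, value 283.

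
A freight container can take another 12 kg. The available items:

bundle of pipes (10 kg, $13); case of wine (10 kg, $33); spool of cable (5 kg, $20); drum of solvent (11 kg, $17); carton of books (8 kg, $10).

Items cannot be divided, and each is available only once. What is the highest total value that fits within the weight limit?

$33

This is a 0/1 knapsack; check combinations near the capacity.
- case of wine: weight 10, value 33
- spool of cable: weight 5, value 20
- drum of solvent: weight 11, value 17
- bundle of pipes: weight 10, value 13
- carton of books: weight 8, value 10
Best: $33.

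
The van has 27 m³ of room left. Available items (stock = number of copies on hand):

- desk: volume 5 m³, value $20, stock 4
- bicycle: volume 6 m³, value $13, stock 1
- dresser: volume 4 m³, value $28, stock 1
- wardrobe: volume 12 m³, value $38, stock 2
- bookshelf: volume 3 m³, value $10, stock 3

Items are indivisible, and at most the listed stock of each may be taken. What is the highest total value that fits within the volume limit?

Best selections within volume 27 and stock limits:
- 4×desk + 1×dresser + 1×bookshelf: volume 27, value 118
- 4×desk + 1×dresser: volume 24, value 108
- 3×desk + 1×dresser + 2×bookshelf: volume 25, value 108
Best: $118.

$118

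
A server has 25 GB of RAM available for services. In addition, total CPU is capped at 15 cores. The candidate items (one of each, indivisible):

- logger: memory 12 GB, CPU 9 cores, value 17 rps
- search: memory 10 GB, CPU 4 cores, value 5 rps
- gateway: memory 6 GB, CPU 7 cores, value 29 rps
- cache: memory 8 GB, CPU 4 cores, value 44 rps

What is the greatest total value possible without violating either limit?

Feasible sets respecting both limits:
- search+gateway+cache: memory 24, CPU 15, value 78
- gateway+cache: memory 14, CPU 11, value 73
- logger+cache: memory 20, CPU 13, value 61
Best: 78 rps.

78 rps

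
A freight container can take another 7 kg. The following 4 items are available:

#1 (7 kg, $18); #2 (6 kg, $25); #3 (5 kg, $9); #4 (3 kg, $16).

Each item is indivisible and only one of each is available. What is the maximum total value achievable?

$25

This is a 0/1 knapsack; check combinations near the capacity.
- #2: weight 6, value 25
- #1: weight 7, value 18
- #4: weight 3, value 16
- #3: weight 5, value 9
Best: $25.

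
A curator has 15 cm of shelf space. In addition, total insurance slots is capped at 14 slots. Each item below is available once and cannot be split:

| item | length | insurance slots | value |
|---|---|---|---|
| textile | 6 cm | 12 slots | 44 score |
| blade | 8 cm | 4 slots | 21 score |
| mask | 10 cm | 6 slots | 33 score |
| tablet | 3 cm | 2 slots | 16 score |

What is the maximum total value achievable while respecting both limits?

Feasible sets respecting both limits:
- textile+tablet: length 9, insurance slots 14, value 60
- mask+tablet: length 13, insurance slots 8, value 49
- textile: length 6, insurance slots 12, value 44
Best: 60 score.

60 score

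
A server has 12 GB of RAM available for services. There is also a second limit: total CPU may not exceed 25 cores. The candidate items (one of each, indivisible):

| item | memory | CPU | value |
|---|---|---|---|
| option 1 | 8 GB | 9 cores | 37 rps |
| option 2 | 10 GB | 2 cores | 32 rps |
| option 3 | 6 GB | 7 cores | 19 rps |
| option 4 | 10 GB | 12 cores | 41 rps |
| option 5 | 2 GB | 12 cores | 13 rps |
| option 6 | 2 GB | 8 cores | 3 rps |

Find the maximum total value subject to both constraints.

Feasible sets respecting both limits:
- option 4+option 5: memory 12, CPU 24, value 54
- option 1+option 5: memory 10, CPU 21, value 50
- option 2+option 5: memory 12, CPU 14, value 45
Best: 54 rps.

54 rps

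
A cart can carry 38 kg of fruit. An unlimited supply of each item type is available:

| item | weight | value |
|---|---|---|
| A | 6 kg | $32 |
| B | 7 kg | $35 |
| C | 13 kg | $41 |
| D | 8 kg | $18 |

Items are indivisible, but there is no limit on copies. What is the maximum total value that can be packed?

Best value-per-unit is A at 32/6; filling with it alone gives 6×32 = 192.
Optimal mix: 4×A + 2×B → weight 38, value 198.

$198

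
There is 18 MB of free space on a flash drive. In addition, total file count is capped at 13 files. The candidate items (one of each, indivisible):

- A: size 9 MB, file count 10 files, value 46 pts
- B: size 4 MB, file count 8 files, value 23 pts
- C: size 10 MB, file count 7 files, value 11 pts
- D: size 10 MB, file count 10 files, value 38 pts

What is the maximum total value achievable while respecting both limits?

Feasible sets respecting both limits:
- A: size 9, file count 10, value 46
- D: size 10, file count 10, value 38
- B: size 4, file count 8, value 23
- C: size 10, file count 7, value 11
Best: 46 pts.

46 pts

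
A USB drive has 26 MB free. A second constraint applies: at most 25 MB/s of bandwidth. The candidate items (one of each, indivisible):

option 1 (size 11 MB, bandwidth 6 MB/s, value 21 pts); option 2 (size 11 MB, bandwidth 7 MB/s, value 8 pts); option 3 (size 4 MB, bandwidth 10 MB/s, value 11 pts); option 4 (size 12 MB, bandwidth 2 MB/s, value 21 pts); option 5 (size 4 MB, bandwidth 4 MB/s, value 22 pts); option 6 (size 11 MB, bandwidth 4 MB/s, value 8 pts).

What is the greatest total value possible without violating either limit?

Feasible sets respecting both limits:
- option 1+option 3+option 5: size 19, bandwidth 20, value 54
- option 3+option 4+option 5: size 20, bandwidth 16, value 54
- option 1+option 2+option 5: size 26, bandwidth 17, value 51
- option 1+option 5+option 6: size 26, bandwidth 14, value 51
Best: 54 pts.

54 pts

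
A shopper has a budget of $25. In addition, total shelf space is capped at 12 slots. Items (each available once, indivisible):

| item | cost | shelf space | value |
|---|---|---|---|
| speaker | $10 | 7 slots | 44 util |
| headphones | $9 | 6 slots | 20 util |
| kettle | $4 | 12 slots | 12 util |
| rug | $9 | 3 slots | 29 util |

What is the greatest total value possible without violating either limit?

73 util

Feasible sets respecting both limits:
- speaker+rug: cost 19, shelf space 10, value 73
- headphones+rug: cost 18, shelf space 9, value 49
- speaker: cost 10, shelf space 7, value 44
- rug: cost 9, shelf space 3, value 29
Best: 73 util.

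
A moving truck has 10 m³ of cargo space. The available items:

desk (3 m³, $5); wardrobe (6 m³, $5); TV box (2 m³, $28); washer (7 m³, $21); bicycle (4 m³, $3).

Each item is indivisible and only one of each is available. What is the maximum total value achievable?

Check high-value combinations within 10 m³:
- TV box+washer: volume 2+7=9, value 28+21=49
- desk+TV box+bicycle: volume 3+2+4=9, value 5+28+3=36
- desk+TV box: volume 3+2=5, value 5+28=33
Best: $49.

$49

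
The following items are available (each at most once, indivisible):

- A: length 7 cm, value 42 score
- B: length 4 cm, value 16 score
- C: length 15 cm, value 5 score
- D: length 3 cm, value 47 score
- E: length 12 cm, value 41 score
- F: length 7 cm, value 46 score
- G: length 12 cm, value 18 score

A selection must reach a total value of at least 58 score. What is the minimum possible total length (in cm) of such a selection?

Subsets with value ≥ 58, sorted by total length:
- B+D: length 7, value 63
- D+F: length 10, value 93
Minimum length: 7 cm.

7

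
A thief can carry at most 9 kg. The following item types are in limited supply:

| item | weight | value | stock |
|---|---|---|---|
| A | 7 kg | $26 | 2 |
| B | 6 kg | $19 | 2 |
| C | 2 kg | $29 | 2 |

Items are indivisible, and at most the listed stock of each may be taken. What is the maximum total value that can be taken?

$58

Best selections within weight 9 and stock limits:
- 2×C: weight 4, value 58
- 1×A + 1×C: weight 9, value 55
Best: $58.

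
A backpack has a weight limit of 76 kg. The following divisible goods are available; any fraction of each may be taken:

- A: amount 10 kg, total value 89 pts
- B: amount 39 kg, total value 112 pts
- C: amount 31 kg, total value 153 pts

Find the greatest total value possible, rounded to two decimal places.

Take in order of value per unit:
- A (89/10 per unit): all 10 → value 89, running total 89.00
- C (153/31 per unit): all 31 → value 153, running total 242.00
- B (112/39 per unit): 35 of 39 → value 35×112/39 = 100.5128, running total 342.51
Total 342.51.

342.51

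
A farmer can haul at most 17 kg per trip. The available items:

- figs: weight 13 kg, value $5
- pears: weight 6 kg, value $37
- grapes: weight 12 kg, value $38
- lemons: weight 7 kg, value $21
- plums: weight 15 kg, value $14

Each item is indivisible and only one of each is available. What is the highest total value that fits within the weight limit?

Check high-value combinations within 17 kg:
- pears+lemons: weight 6+7=13, value 37+21=58
- grapes: weight 12, value 38
- pears: weight 6, value 37
Best: $58.

$58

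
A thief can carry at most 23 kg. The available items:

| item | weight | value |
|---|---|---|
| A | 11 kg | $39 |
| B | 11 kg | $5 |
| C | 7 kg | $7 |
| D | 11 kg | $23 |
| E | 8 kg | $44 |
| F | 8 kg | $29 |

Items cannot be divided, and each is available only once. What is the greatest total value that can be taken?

Check high-value combinations within 23 kg:
- A+E: weight 11+8=19, value 39+44=83
- C+E+F: weight 7+8+8=23, value 7+44+29=80
- E+F: weight 8+8=16, value 44+29=73
- A+F: weight 11+8=19, value 39+29=68
- D+E: weight 11+8=19, value 23+44=67
Best: $83.

$83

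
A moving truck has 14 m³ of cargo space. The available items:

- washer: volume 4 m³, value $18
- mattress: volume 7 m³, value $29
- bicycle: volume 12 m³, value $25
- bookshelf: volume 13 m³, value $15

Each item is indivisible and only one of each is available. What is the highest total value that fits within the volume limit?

Check high-value combinations within 14 m³:
- washer+mattress: volume 4+7=11, value 18+29=47
- mattress: volume 7, value 29
- bicycle: volume 12, value 25
- washer: volume 4, value 18
- bookshelf: volume 13, value 15
Best: $47.

$47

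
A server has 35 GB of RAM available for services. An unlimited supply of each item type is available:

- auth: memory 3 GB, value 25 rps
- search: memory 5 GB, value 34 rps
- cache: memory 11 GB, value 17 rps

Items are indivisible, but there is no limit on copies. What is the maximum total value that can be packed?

Best value-per-unit is auth at 25/3; filling with it alone gives 11×25 = 275.
Optimal mix: 10×auth + 1×search → memory 35, value 284.

284 rps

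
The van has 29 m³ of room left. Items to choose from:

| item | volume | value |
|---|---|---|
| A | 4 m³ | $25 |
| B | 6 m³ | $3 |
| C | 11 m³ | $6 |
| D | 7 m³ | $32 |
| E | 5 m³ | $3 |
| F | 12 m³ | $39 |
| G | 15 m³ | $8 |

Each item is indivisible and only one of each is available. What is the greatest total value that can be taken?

This is a 0/1 knapsack; check combinations near the capacity.
- A+D+E+F: volume 4+7+5+12=28, value 25+32+3+39=99
- A+B+D+F: volume 4+6+7+12=29, value 25+3+32+39=99
- A+D+F: volume 4+7+12=23, value 25+32+39=96
- D+E+F: volume 7+5+12=24, value 32+3+39=74
Best: $99.

$99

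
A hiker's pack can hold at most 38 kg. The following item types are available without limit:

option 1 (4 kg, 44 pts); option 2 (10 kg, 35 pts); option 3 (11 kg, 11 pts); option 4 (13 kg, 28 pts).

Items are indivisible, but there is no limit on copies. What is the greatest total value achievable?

396 pts

Best value-per-unit is option 1 at 44/4, and filling with it alone uses weight 9×4=36. No mix of the others beats 9×44 = 396.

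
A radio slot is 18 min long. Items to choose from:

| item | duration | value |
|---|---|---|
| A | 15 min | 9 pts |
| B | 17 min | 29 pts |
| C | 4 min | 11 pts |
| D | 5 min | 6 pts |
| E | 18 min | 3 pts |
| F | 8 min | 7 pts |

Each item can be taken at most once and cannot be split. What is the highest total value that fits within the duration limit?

Check high-value combinations within 18 min:
- B: duration 17, value 29
- C+D+F: duration 4+5+8=17, value 11+6+7=24
- C+F: duration 4+8=12, value 11+7=18
- C+D: duration 4+5=9, value 11+6=17
Best: 29 pts.

29 pts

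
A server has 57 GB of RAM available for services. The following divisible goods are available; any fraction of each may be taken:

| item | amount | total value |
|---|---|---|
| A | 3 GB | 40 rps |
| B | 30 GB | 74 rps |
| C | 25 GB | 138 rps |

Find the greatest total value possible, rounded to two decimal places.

249.53

Take in order of value per unit:
- A (40/3 per unit): all 3 → value 40, running total 40.00
- C (138/25 per unit): all 25 → value 138, running total 178.00
- B (74/30 per unit): 29 of 30 → value 29×74/30 = 71.5333, running total 249.53
Total 249.53.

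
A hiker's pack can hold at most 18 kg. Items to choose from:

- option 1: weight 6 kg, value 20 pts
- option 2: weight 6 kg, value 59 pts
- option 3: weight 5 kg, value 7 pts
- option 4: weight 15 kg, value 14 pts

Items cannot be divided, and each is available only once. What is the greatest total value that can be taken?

86 pts

This is a 0/1 knapsack; check combinations near the capacity.
- option 1+option 2+option 3: weight 6+6+5=17, value 20+59+7=86
- option 1+option 2: weight 6+6=12, value 20+59=79
- option 2+option 3: weight 6+5=11, value 59+7=66
- option 2: weight 6, value 59
Best: 86 pts.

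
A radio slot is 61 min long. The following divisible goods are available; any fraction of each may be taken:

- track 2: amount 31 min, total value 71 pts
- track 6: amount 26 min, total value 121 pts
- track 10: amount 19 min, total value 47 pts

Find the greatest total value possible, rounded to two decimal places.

Take in order of value per unit:
- track 6 (121/26 per unit): all 26 → value 121, running total 121.00
- track 10 (47/19 per unit): all 19 → value 47, running total 168.00
- track 2 (71/31 per unit): 16 of 31 → value 16×71/31 = 36.6452, running total 204.65
Total 204.65.

204.65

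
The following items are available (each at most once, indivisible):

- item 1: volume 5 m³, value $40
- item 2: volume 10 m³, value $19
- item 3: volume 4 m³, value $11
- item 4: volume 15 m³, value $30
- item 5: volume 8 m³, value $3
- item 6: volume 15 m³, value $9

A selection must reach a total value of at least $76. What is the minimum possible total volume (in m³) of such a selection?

Subsets with value ≥ 76, sorted by total volume:
- item 1+item 3+item 4: volume 24, value 81
- item 1+item 2+item 4: volume 30, value 89
Minimum volume: 24 m³.

24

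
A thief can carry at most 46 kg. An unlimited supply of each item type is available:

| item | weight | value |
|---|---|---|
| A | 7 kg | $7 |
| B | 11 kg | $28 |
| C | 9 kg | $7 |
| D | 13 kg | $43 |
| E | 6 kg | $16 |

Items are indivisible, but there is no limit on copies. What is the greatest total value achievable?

Best value-per-unit is D at 43/13; filling with it alone gives 3×43 = 129.
Optimal mix: 3×D + 1×E → weight 45, value 145.

$145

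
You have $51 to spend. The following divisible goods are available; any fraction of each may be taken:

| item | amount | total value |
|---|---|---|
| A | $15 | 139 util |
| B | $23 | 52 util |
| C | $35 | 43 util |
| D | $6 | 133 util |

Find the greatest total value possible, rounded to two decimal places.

332.60

Take in order of value per unit:
- D (133/6 per unit): all 6 → value 133, running total 133.00
- A (139/15 per unit): all 15 → value 139, running total 272.00
- B (52/23 per unit): all 23 → value 52, running total 324.00
- C (43/35 per unit): 7 of 35 → value 7×43/35 = 8.6000, running total 332.60
Total 332.60.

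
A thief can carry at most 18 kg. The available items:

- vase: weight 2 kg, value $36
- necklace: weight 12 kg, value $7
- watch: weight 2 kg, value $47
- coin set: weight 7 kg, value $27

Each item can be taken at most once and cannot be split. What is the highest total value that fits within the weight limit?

$110

Check high-value combinations within 18 kg:
- vase+watch+coin set: weight 2+2+7=11, value 36+47+27=110
- vase+necklace+watch: weight 2+12+2=16, value 36+7+47=90
- vase+watch: weight 2+2=4, value 36+47=83
Best: $110.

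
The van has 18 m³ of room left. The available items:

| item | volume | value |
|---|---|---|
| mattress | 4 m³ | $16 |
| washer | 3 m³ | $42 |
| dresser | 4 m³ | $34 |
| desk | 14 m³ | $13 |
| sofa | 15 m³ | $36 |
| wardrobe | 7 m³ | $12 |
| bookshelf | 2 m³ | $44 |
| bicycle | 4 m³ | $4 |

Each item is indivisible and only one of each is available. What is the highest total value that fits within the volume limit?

$140

Check high-value combinations within 18 m³:
- mattress+washer+dresser+bookshelf+bicycle: volume 4+3+4+2+4=17, value 16+42+34+44+4=140
- mattress+washer+dresser+bookshelf: volume 4+3+4+2=13, value 16+42+34+44=136
- washer+dresser+wardrobe+bookshelf: volume 3+4+7+2=16, value 42+34+12+44=132
- washer+dresser+bookshelf+bicycle: volume 3+4+2+4=13, value 42+34+44+4=124
- washer+dresser+bookshelf: volume 3+4+2=9, value 42+34+44=120
Best: $140.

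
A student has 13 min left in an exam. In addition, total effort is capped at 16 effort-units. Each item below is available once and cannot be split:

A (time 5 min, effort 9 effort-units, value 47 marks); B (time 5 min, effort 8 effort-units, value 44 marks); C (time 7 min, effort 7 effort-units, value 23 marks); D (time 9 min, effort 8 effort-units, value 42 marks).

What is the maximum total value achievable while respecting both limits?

Feasible sets respecting both limits:
- A+C: time 12, effort 16, value 70
- B+C: time 12, effort 15, value 67
- A: time 5, effort 9, value 47
Best: 70 marks.

70 marks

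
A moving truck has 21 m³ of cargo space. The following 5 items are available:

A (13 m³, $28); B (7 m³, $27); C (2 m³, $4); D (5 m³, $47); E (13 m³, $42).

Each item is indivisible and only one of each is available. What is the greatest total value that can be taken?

Check high-value combinations within 21 m³:
- C+D+E: volume 2+5+13=20, value 4+47+42=93
- D+E: volume 5+13=18, value 47+42=89
- A+C+D: volume 13+2+5=20, value 28+4+47=79
- B+C+D: volume 7+2+5=14, value 27+4+47=78
Best: $93.

$93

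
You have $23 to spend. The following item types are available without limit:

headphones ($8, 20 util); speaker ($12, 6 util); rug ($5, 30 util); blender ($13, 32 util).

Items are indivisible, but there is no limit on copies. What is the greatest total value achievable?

120 util

Best value-per-unit is rug at 30/5, and filling with it alone uses cost 4×5=20. No mix of the others beats 4×30 = 120.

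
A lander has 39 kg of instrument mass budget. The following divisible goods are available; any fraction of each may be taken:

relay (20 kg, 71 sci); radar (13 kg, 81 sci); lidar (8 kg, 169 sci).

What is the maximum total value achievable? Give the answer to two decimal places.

313.90

Take in order of value per unit:
- lidar (169/8 per unit): all 8 → value 169, running total 169.00
- radar (81/13 per unit): all 13 → value 81, running total 250.00
- relay (71/20 per unit): 18 of 20 → value 18×71/20 = 63.9000, running total 313.90
Total 313.90.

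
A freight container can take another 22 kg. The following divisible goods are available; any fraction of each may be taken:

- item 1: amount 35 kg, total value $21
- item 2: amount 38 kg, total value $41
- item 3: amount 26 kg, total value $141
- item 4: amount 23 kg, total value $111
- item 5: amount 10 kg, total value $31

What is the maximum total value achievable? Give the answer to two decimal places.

Take in order of value per unit:
- item 3 (141/26 per unit): 22 of 26 → value 22×141/26 = 119.3077, running total 119.31
Total 119.31.

119.31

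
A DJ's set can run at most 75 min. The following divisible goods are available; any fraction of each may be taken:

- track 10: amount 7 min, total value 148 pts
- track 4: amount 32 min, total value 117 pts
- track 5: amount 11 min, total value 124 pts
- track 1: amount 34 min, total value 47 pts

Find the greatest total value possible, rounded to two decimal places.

423.56

Take in order of value per unit:
- track 10 (148/7 per unit): all 7 → value 148, running total 148.00
- track 5 (124/11 per unit): all 11 → value 124, running total 272.00
- track 4 (117/32 per unit): all 32 → value 117, running total 389.00
- track 1 (47/34 per unit): 25 of 34 → value 25×47/34 = 34.5588, running total 423.56
Total 423.56.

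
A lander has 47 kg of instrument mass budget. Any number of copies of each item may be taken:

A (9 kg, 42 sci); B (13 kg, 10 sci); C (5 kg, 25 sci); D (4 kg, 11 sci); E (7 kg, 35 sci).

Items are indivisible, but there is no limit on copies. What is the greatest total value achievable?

Best value-per-unit is C at 25/5; filling with it alone gives 9×25 = 225.
Optimal mix: 8×C + 1×E → mass 47, value 235.

235 sci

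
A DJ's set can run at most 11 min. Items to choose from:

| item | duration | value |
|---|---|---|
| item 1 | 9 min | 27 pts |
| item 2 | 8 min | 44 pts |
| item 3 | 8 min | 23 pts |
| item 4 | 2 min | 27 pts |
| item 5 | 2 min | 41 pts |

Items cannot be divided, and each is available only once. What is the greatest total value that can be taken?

85 pts

Check high-value combinations within 11 min:
- item 2+item 5: duration 8+2=10, value 44+41=85
- item 2+item 4: duration 8+2=10, value 44+27=71
- item 4+item 5: duration 2+2=4, value 27+41=68
- item 1+item 5: duration 9+2=11, value 27+41=68
Best: 85 pts.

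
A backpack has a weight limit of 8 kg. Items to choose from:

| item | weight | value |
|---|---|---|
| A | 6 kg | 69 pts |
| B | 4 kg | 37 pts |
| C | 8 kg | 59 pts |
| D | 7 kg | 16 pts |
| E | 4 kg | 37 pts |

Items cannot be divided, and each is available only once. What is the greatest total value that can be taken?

74 pts

This is a 0/1 knapsack; check combinations near the capacity.
- B+E: weight 4+4=8, value 37+37=74
- A: weight 6, value 69
- C: weight 8, value 59
- B: weight 4, value 37
- E: weight 4, value 37
Best: 74 pts.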